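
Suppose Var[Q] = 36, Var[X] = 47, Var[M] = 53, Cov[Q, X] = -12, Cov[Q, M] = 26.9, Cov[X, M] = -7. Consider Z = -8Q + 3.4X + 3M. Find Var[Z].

Var[Z] = a²·Var[Q] + b²·Var[X] + c²·Var[M] + 2ab·Cov[Q, X] + 2ac·Cov[Q, M] + 2bc·Cov[X, M], with a = -8, b = 3.4, c = 3.
= 2304 + 543.32 + 477 + 652.8 + (-1291.2) + (-142.8)
= 2543.12.

Var[Z] = 2543.12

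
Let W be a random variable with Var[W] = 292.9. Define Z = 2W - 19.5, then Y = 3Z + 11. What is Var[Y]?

Var[Z] = 2²·292.9 = 1171.6.
Var[Y] = 3²·1171.6 = 10544.4.

Var[Y] = 10544.4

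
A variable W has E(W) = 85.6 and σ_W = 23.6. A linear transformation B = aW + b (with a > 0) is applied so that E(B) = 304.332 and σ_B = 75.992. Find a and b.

σ_B = a·σ_W (a > 0), so a = 75.992/23.6 = 3.22.
E(B) = a·E(W) + b, so b = 304.332 − 3.22·85.6 = 28.7.

a = 3.22, b = 28.7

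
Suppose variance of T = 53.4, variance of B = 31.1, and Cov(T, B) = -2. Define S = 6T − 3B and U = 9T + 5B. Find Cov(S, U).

By bilinearity, Cov(S, U) = ac·variance of T + bd·variance of B + (ad+bc)·Cov(T, B), with a=6, b=-3, c=9, d=5.
ac·variance of T = 6·9·53.4 = 2883.6
bd·variance of B = (-3)·5·31.1 = -466.5
(ad+bc)·Cov(T, B) = (3)·(-2) = -6
Cov(S, U) = 2883.6 + (-466.5) + (-6) = 2411.1.

Cov(S, U) = 2411.1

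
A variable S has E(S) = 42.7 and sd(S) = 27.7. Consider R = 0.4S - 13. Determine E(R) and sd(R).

E(R) = 4.08, sd(R) = 11.08

R = 0.4S - 13 is linear with a = 0.4, b = -13.
E(R) = a·E(S) + b = 0.4·42.7 + (-13) = 4.08.
sd(R) = |a|·sd(S) = |0.4|·27.7 = 11.08.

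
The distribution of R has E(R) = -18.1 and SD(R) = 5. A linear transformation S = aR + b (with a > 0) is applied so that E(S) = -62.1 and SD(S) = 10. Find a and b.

SD(S) = a·SD(R) (a > 0), so a = 10/5 = 2.
E(S) = a·E(R) + b, so b = -62.1 − 2·(-18.1) = -25.9.

a = 2, b = -25.9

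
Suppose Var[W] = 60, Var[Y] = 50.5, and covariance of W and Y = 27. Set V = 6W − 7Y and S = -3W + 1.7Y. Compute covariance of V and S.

covariance of V and S = -838.55

By bilinearity, covariance of V and S = ac·Var[W] + bd·Var[Y] + (ad+bc)·covariance of W and Y, with a=6, b=-7, c=-3, d=1.7.
ac·Var[W] = 6·(-3)·60 = -1080
bd·Var[Y] = (-7)·1.7·50.5 = -600.95
(ad+bc)·covariance of W and Y = (31.2)·27 = 842.4
covariance of V and S = -1080 + (-600.95) + 842.4 = -838.55.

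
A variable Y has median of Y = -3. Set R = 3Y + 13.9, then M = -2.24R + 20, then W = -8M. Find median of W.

median of R = 3·(-3) + 13.9 = 4.9.
median of M = (-2.24)·4.9 + 20 = 9.024.
median of W = (-8)·9.024 = -72.192.

median of W = -72.192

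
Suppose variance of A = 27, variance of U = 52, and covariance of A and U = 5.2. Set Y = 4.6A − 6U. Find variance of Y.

variance of Y = 2156.28

variance of Y = a²·variance of A + b²·variance of U + 2ab·covariance of A and U with a = 4.6, b = -6.
= 4.6²·27 + (-6)²·52 + 2·4.6·(-6)·5.2
= 571.32 + 1872 + (-287.04) = 2156.28.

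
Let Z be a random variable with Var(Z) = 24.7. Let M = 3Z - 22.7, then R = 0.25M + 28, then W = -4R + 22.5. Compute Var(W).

Var(W) = 222.3

Var(M) = 3²·24.7 = 222.3.
Var(R) = 0.25²·222.3 = 13.89375.
Var(W) = (-4)²·13.89375 = 222.3.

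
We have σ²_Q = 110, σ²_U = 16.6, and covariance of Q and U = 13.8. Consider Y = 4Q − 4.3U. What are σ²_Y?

σ²_Y = a²·σ²_Q + b²·σ²_U + 2ab·covariance of Q and U with a = 4, b = -4.3.
= 4²·110 + (-4.3)²·16.6 + 2·4·(-4.3)·13.8
= 1760 + 306.934 + (-474.72) = 1592.214.

σ²_Y = 1592.214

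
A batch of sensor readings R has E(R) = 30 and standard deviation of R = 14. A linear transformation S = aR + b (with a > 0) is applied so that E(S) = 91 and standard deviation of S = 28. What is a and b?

standard deviation of S = a·standard deviation of R (a > 0), so a = 28/14 = 2.
E(S) = a·E(R) + b, so b = 91 − 2·30 = 31.

a = 2, b = 31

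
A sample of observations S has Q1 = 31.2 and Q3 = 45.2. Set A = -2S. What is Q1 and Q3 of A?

Q1(A) = -90.4, Q3(A) = -62.4

a = -2 < 0 reverses order: Q1(A) comes from Q3(S), Q3(A) from Q1(S).
Q1(A) = (-2)·45.2 = -90.4; Q3(A) = (-2)·31.2 = -62.4.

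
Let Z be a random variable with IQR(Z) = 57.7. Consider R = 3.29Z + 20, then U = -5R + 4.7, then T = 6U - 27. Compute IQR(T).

IQR(R) = |3.29|·57.7 = 189.833.
IQR(U) = |-5|·189.833 = 949.165.
IQR(T) = |6|·949.165 = 5694.99.

IQR(T) = 5694.99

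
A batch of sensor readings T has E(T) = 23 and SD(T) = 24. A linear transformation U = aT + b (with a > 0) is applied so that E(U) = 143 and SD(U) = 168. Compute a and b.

a = 7, b = -18

SD(U) = a·SD(T) (a > 0), so a = 168/24 = 7.
E(U) = a·E(T) + b, so b = 143 − 7·23 = -18.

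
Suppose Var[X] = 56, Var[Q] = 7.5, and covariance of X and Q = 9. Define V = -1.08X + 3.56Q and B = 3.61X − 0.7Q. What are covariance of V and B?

By bilinearity, covariance of V and B = ac·Var[X] + bd·Var[Q] + (ad+bc)·covariance of X and Q, with a=-1.08, b=3.56, c=3.61, d=-0.7.
ac·Var[X] = (-1.08)·3.61·56 = -218.3328
bd·Var[Q] = 3.56·(-0.7)·7.5 = -18.69
(ad+bc)·covariance of X and Q = (13.6076)·9 = 122.4684
covariance of V and B = -218.3328 + (-18.69) + 122.4684 = -114.5544.

covariance of V and B = -114.5544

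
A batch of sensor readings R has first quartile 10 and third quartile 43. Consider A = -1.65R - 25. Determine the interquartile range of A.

IQR(A) = 54.45

IQR of R = Q3 − Q1 = 43 − 10 = 33.
Under A = aR + b, IQR(A) = |a|·IQR(R) = |-1.65|·33 = 54.45 (shifts cancel; spread scales by |a|).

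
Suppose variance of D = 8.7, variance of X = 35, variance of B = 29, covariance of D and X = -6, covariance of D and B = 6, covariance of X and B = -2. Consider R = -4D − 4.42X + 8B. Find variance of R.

variance of R = 2224.254

variance of R = a²·variance of D + b²·variance of X + c²·variance of B + 2ab·covariance of D and X + 2ac·covariance of D and B + 2bc·covariance of X and B, with a = -4, b = -4.42, c = 8.
= 139.2 + 683.774 + 1856 + (-212.16) + (-384) + 141.44
= 2224.254.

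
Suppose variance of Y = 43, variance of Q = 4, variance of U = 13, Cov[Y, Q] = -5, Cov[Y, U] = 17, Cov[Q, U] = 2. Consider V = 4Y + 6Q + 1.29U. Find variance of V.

variance of V = a²·variance of Y + b²·variance of Q + c²·variance of U + 2ab·Cov[Y, Q] + 2ac·Cov[Y, U] + 2bc·Cov[Q, U], with a = 4, b = 6, c = 1.29.
= 688 + 144 + 21.6333 + (-240) + 175.44 + 30.96
= 820.0333.

variance of V = 820.0333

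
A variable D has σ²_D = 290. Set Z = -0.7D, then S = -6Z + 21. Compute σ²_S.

σ²_Z = (-0.7)²·290 = 142.1.
σ²_S = (-6)²·142.1 = 5115.6.

σ²_S = 5115.6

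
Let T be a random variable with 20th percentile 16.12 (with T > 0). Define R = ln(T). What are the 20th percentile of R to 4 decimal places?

20th percentile of R = 2.7801

ln(T) is increasing, so P_{20}(R) = g(P_{20}(T)) ≈ 2.7801.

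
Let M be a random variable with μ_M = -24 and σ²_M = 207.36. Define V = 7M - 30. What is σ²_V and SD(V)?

V = 7M - 30 is linear with a = 7, b = -30.
σ²_V = a²·σ²_M = 7²·207.36 = 10160.64 (the additive constant -30 does not affect variance).
SD(M) = √207.36 = 14.4.
SD(V) = |a|·SD(M) = |7|·14.4 = 100.8.

σ²_V = 10160.64, SD(V) = 100.8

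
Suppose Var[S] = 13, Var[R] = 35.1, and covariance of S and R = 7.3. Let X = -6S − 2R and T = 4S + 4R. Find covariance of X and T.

By bilinearity, covariance of X and T = ac·Var[S] + bd·Var[R] + (ad+bc)·covariance of S and R, with a=-6, b=-2, c=4, d=4.
ac·Var[S] = (-6)·4·13 = -312
bd·Var[R] = (-2)·4·35.1 = -280.8
(ad+bc)·covariance of S and R = (-32)·7.3 = -233.6
covariance of X and T = -312 + (-280.8) + (-233.6) = -826.4.

covariance of X and T = -826.4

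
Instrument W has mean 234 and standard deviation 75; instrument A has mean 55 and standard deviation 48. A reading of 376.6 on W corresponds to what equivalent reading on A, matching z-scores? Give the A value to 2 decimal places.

A = 146.26

z = (376.6 − 234)/75 ≈ 1.9013.
A = 55 + z·48 = 55 + (376.6 − 234)·48/75 ≈ 146.26.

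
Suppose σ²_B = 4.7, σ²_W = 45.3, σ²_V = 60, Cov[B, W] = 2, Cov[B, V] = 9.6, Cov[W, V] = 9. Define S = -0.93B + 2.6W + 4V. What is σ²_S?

σ²_S = 1376.39703

σ²_S = a²·σ²_B + b²·σ²_W + c²·σ²_V + 2ab·Cov[B, W] + 2ac·Cov[B, V] + 2bc·Cov[W, V], with a = -0.93, b = 2.6, c = 4.
= 4.06503 + 306.228 + 960 + (-9.672) + (-71.424) + 187.2
= 1376.39703.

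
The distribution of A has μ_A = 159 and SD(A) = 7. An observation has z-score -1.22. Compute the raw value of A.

A = μ_A + z·SD(A) = 159 + (-1.22)·7 = 150.46.

A = 150.46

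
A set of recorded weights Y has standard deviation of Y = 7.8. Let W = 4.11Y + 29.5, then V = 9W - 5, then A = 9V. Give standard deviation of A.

standard deviation of A = 2596.698

standard deviation of W = |4.11|·7.8 = 32.058.
standard deviation of V = |9|·32.058 = 288.522.
standard deviation of A = |9|·288.522 = 2596.698.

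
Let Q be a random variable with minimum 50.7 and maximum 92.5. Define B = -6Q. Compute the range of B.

Range(B) = 250.8

Range of Q = 92.5 − 50.7 = 41.8.
Range(B) = |a|·Range(Q) = |-6|·41.8 = 250.8.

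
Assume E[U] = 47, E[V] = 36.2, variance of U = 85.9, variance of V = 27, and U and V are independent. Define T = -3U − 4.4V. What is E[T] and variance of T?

E[T] = -300.28, variance of T = 1295.82

E[T] = (-3)·E[U] + (-4.4)·E[V] = (-3)·47 + (-4.4)·36.2 = -300.28.
variance of T = a²·variance of U + b²·variance of V + 2ab·Cov[U, V] with a = -3, b = -4.4.
Independence gives Cov[U, V] = 0.
= (-3)²·85.9 + (-4.4)²·27 + 2·(-3)·(-4.4)·0
= 773.1 + 522.72 + 0 = 1295.82.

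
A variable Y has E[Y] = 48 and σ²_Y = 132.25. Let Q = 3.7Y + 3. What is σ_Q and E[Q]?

Q = 3.7Y + 3 is linear with a = 3.7, b = 3.
σ_Y = √132.25 = 11.5.
σ_Q = |a|·σ_Y = |3.7|·11.5 = 42.55.
E[Q] = a·E[Y] + b = 3.7·48 + 3 = 180.6.

σ_Q = 42.55, E[Q] = 180.6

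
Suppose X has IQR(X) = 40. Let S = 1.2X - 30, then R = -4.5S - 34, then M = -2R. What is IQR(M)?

IQR(M) = 432

IQR(S) = |1.2|·40 = 48.
IQR(R) = |-4.5|·48 = 216.
IQR(M) = |-2|·216 = 432.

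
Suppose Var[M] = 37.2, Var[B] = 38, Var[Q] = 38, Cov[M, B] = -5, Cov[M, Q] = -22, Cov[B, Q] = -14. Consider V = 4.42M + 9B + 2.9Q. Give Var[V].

Var[V] = a²·Var[M] + b²·Var[B] + c²·Var[Q] + 2ab·Cov[M, B] + 2ac·Cov[M, Q] + 2bc·Cov[B, Q], with a = 4.42, b = 9, c = 2.9.
= 726.75408 + 3078 + 319.58 + (-397.8) + (-563.992) + (-730.8)
= 2431.74208.

Var[V] = 2431.74208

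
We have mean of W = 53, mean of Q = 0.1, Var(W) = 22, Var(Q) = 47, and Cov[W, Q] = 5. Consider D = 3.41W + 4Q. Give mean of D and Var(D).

mean of D = 181.13, Var(D) = 1144.2182

mean of D = 3.41·mean of W + 4·mean of Q = 3.41·53 + 4·0.1 = 181.13.
Var(D) = a²·Var(W) + b²·Var(Q) + 2ab·Cov[W, Q] with a = 3.41, b = 4.
= 3.41²·22 + 4²·47 + 2·3.41·4·5
= 255.8182 + 752 + 136.4 = 1144.2182.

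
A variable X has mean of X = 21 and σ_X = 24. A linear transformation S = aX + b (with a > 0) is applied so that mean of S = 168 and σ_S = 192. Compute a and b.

a = 8, b = 0

σ_S = a·σ_X (a > 0), so a = 192/24 = 8.
mean of S = a·mean of X + b, so b = 168 − 8·21 = 0.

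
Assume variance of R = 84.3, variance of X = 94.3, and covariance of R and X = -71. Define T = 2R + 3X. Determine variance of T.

variance of T = 333.9

variance of T = a²·variance of R + b²·variance of X + 2ab·covariance of R and X with a = 2, b = 3.
= 2²·84.3 + 3²·94.3 + 2·2·3·(-71)
= 337.2 + 848.7 + (-852) = 333.9.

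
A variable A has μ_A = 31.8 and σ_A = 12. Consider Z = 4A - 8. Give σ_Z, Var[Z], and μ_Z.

Z = 4A - 8 is linear with a = 4, b = -8.
σ_Z = |a|·σ_A = |4|·12 = 48.
Var[A] = 12² = 144.
Var[Z] = a²·Var[A] = 4²·144 = 2304 (the additive constant -8 does not affect variance).
μ_Z = a·μ_A + b = 4·31.8 + (-8) = 119.2.

σ_Z = 48, Var[Z] = 2304, μ_Z = 119.2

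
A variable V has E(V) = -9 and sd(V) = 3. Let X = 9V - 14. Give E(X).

X = 9V - 14 is linear with a = 9, b = -14.
E(X) = a·E(V) + b = 9·(-9) + (-14) = -95.

E(X) = -95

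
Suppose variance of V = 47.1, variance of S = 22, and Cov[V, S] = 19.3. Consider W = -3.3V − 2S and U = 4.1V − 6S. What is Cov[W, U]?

Cov[W, U] = -149.383

By bilinearity, Cov[W, U] = ac·variance of V + bd·variance of S + (ad+bc)·Cov[V, S], with a=-3.3, b=-2, c=4.1, d=-6.
ac·variance of V = (-3.3)·4.1·47.1 = -637.263
bd·variance of S = (-2)·(-6)·22 = 264
(ad+bc)·Cov[V, S] = (11.6)·19.3 = 223.88
Cov[W, U] = -637.263 + 264 + 223.88 = -149.383.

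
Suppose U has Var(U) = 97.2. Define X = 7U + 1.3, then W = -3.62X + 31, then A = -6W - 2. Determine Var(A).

Var(X) = 7²·97.2 = 4762.8.
Var(W) = (-3.62)²·4762.8 = 62413.63632.
Var(A) = (-6)²·62413.63632 = 2246890.90752.

Var(A) = 2246890.90752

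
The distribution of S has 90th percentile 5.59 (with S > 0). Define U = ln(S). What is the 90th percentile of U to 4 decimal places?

ln(S) is increasing, so P_{90}(U) = g(P_{90}(S)) ≈ 1.721.

90th percentile of U = 1.721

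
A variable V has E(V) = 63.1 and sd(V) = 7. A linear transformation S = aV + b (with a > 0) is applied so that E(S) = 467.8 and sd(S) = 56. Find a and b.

sd(S) = a·sd(V) (a > 0), so a = 56/7 = 8.
E(S) = a·E(V) + b, so b = 467.8 − 8·63.1 = -37.

a = 8, b = -37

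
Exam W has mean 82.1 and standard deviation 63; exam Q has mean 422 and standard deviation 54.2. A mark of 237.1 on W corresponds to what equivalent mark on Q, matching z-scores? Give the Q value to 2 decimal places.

Q = 555.35

z = (237.1 − 82.1)/63 ≈ 2.4603.
Q = 422 + z·54.2 = 422 + (237.1 − 82.1)·54.2/63 ≈ 555.35.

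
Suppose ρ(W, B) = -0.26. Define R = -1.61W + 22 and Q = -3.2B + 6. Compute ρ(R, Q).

ρ(R, Q) = -0.26

Linear rescalings preserve correlation up to sign; here the slopes -1.61 and -3.2 have the same sign, so ρ(R, Q) = ρ(W, B) = -0.26.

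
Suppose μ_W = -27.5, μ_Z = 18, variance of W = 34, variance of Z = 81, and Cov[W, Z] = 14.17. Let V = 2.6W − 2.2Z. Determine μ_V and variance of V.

μ_V = 2.6·μ_W + (-2.2)·μ_Z = 2.6·(-27.5) + (-2.2)·18 = -111.1.
variance of V = a²·variance of W + b²·variance of Z + 2ab·Cov[W, Z] with a = 2.6, b = -2.2.
= 2.6²·34 + (-2.2)²·81 + 2·2.6·(-2.2)·14.17
= 229.84 + 392.04 + (-162.1048) = 459.7752.

μ_V = -111.1, variance of V = 459.7752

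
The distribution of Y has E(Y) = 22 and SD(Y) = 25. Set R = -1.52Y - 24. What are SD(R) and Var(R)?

R = -1.52Y - 24 is linear with a = -1.52, b = -24.
SD(R) = |a|·SD(Y) = |-1.52|·25 = 38.
Var(Y) = 25² = 625.
Var(R) = a²·Var(Y) = (-1.52)²·625 = 1444 (the additive constant -24 does not affect variance).

SD(R) = 38, Var(R) = 1444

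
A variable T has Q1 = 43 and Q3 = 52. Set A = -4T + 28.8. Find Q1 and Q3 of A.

a = -4 < 0 reverses order: Q1(A) comes from Q3(T), Q3(A) from Q1(T).
Q1(A) = (-4)·52 + 28.8 = -179.2; Q3(A) = (-4)·43 + 28.8 = -143.2.

Q1(A) = -179.2, Q3(A) = -143.2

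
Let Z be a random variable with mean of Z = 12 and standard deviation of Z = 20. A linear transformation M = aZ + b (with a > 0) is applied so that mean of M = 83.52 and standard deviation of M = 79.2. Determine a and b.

a = 3.96, b = 36

standard deviation of M = a·standard deviation of Z (a > 0), so a = 79.2/20 = 3.96.
mean of M = a·mean of Z + b, so b = 83.52 − 3.96·12 = 36.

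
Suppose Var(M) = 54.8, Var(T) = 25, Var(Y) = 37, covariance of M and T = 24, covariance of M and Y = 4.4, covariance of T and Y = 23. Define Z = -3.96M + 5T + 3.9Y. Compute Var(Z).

Var(Z) = a²·Var(M) + b²·Var(T) + c²·Var(Y) + 2ab·covariance of M and T + 2ac·covariance of M and Y + 2bc·covariance of T and Y, with a = -3.96, b = 5, c = 3.9.
= 859.35168 + 625 + 562.77 + (-950.4) + (-135.9072) + 897
= 1857.81448.

Var(Z) = 1857.81448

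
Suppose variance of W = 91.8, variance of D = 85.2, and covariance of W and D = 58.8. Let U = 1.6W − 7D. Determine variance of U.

variance of U = a²·variance of W + b²·variance of D + 2ab·covariance of W and D with a = 1.6, b = -7.
= 1.6²·91.8 + (-7)²·85.2 + 2·1.6·(-7)·58.8
= 235.008 + 4174.8 + (-1317.12) = 3092.688.

variance of U = 3092.688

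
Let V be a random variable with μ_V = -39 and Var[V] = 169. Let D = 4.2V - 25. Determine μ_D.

D = 4.2V - 25 is linear with a = 4.2, b = -25.
μ_D = a·μ_V + b = 4.2·(-39) + (-25) = -188.8.

μ_D = -188.8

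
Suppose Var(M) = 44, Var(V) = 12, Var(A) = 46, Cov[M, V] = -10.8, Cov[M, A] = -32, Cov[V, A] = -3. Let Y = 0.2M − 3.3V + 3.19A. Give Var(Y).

Var(Y) = 637.1266

Var(Y) = a²·Var(M) + b²·Var(V) + c²·Var(A) + 2ab·Cov[M, V] + 2ac·Cov[M, A] + 2bc·Cov[V, A], with a = 0.2, b = -3.3, c = 3.19.
= 1.76 + 130.68 + 468.1006 + 14.256 + (-40.832) + 63.162
= 637.1266.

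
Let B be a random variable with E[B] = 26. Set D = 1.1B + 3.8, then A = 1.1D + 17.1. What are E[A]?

E[D] = 1.1·26 + 3.8 = 32.4.
E[A] = 1.1·32.4 + 17.1 = 52.74.

E[A] = 52.74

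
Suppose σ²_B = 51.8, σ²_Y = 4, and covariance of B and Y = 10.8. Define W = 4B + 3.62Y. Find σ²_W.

σ²_W = a²·σ²_B + b²·σ²_Y + 2ab·covariance of B and Y with a = 4, b = 3.62.
= 4²·51.8 + 3.62²·4 + 2·4·3.62·10.8
= 828.8 + 52.4176 + 312.768 = 1193.9856.

σ²_W = 1193.9856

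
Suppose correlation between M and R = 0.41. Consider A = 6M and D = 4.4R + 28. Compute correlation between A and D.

Linear rescalings preserve correlation up to sign; here the slopes 6 and 4.4 have the same sign, so correlation between A and D = correlation between M and R = 0.41.

correlation between A and D = 0.41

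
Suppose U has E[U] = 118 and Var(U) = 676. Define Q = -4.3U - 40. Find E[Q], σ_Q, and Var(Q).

E[Q] = -547.4, σ_Q = 111.8, Var(Q) = 12499.24

Q = -4.3U - 40 is linear with a = -4.3, b = -40.
E[Q] = a·E[U] + b = (-4.3)·118 + (-40) = -547.4.
σ_U = √676 = 26.
σ_Q = |a|·σ_U = |-4.3|·26 = 111.8.
Var(Q) = a²·Var(U) = (-4.3)²·676 = 12499.24 (the additive constant -40 does not affect variance).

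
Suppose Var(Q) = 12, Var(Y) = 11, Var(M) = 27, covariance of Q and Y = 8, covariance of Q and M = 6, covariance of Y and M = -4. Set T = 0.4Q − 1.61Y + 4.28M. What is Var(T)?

Var(T) = a²·Var(Q) + b²·Var(Y) + c²·Var(M) + 2ab·covariance of Q and Y + 2ac·covariance of Q and M + 2bc·covariance of Y and M, with a = 0.4, b = -1.61, c = 4.28.
= 1.92 + 28.5131 + 494.5968 + (-10.304) + 20.544 + 55.1264
= 590.3963.

Var(T) = 590.3963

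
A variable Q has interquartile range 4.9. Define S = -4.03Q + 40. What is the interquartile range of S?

IQR(S) = 19.747

Under S = aQ + b, IQR(S) = |a|·IQR(Q) = |-4.03|·4.9 = 19.747 (shifts cancel; spread scales by |a|).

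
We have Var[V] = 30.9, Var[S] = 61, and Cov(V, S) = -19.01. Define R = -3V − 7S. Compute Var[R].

Var[R] = a²·Var[V] + b²·Var[S] + 2ab·Cov(V, S) with a = -3, b = -7.
= (-3)²·30.9 + (-7)²·61 + 2·(-3)·(-7)·(-19.01)
= 278.1 + 2989 + (-798.42) = 2468.68.

Var[R] = 2468.68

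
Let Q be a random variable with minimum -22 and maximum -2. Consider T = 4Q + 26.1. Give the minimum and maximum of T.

a = 4 > 0, so min(T) = a·min(Q)+b = 4·(-22) + 26.1 = -61.9 and max(T) = 4·(-2) + 26.1 = 18.1.

min(T) = -61.9, max(T) = 18.1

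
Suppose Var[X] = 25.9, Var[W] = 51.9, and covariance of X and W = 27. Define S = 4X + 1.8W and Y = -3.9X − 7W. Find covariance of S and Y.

covariance of S and Y = -2003.52

By bilinearity, covariance of S and Y = ac·Var[X] + bd·Var[W] + (ad+bc)·covariance of X and W, with a=4, b=1.8, c=-3.9, d=-7.
ac·Var[X] = 4·(-3.9)·25.9 = -404.04
bd·Var[W] = 1.8·(-7)·51.9 = -653.94
(ad+bc)·covariance of X and W = (-35.02)·27 = -945.54
covariance of S and Y = -404.04 + (-653.94) + (-945.54) = -2003.52.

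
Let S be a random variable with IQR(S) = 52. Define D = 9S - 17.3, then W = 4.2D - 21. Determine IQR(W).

IQR(D) = |9|·52 = 468.
IQR(W) = |4.2|·468 = 1965.6.

IQR(W) = 1965.6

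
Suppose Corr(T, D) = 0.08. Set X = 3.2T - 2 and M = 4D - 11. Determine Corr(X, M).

Corr(X, M) = 0.08

Linear rescalings preserve correlation up to sign; here the slopes 3.2 and 4 have the same sign, so Corr(X, M) = Corr(T, D) = 0.08.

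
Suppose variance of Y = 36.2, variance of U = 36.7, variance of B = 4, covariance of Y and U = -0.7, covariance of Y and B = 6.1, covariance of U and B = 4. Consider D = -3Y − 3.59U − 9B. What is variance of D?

variance of D = a²·variance of Y + b²·variance of U + c²·variance of B + 2ab·covariance of Y and U + 2ac·covariance of Y and B + 2bc·covariance of U and B, with a = -3, b = -3.59, c = -9.
= 325.8 + 472.99327 + 324 + (-15.078) + 329.4 + 258.48
= 1695.59527.

variance of D = 1695.59527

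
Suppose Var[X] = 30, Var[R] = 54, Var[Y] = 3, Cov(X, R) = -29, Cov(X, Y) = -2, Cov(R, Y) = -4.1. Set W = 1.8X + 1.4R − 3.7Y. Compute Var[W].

Var[W] = 167.066

Var[W] = a²·Var[X] + b²·Var[R] + c²·Var[Y] + 2ab·Cov(X, R) + 2ac·Cov(X, Y) + 2bc·Cov(R, Y), with a = 1.8, b = 1.4, c = -3.7.
= 97.2 + 105.84 + 41.07 + (-146.16) + 26.64 + 42.476
= 167.066.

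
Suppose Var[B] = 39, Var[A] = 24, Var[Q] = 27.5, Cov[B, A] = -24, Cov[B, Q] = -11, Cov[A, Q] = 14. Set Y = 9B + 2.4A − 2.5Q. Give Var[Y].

Var[Y] = a²·Var[B] + b²·Var[A] + c²·Var[Q] + 2ab·Cov[B, A] + 2ac·Cov[B, Q] + 2bc·Cov[A, Q], with a = 9, b = 2.4, c = -2.5.
= 3159 + 138.24 + 171.875 + (-1036.8) + 495 + (-168)
= 2759.315.

Var[Y] = 2759.315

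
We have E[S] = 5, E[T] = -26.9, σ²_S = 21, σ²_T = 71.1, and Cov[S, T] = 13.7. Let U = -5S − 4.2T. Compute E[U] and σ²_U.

E[U] = 87.98, σ²_U = 2354.604

E[U] = (-5)·E[S] + (-4.2)·E[T] = (-5)·5 + (-4.2)·(-26.9) = 87.98.
σ²_U = a²·σ²_S + b²·σ²_T + 2ab·Cov[S, T] with a = -5, b = -4.2.
= (-5)²·21 + (-4.2)²·71.1 + 2·(-5)·(-4.2)·13.7
= 525 + 1254.204 + 575.4 = 2354.604.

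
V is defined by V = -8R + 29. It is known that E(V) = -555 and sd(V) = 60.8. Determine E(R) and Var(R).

From V = -8R + 29: E(V) = a·E(R) + b, so E(R) = (E(V) − b)/a = (-555 − 29)/(-8) = 73.
Var(V) = 60.8² = 3696.64.
Var(V) = a²·Var(R), so Var(R) = 3696.64/(-8)² = 57.76.

E(R) = 73, Var(R) = 57.76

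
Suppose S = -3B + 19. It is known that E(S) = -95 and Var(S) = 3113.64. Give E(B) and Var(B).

From S = -3B + 19: E(S) = a·E(B) + b, so E(B) = (E(S) − b)/a = (-95 − 19)/(-3) = 38.
Var(S) = a²·Var(B), so Var(B) = 3113.64/(-3)² = 345.96.

E(B) = 38, Var(B) = 345.96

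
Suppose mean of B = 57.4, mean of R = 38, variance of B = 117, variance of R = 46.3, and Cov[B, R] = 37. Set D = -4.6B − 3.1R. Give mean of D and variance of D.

mean of D = (-4.6)·mean of B + (-3.1)·mean of R = (-4.6)·57.4 + (-3.1)·38 = -381.84.
variance of D = a²·variance of B + b²·variance of R + 2ab·Cov[B, R] with a = -4.6, b = -3.1.
= (-4.6)²·117 + (-3.1)²·46.3 + 2·(-4.6)·(-3.1)·37
= 2475.72 + 444.943 + 1055.24 = 3975.903.

mean of D = -381.84, variance of D = 3975.903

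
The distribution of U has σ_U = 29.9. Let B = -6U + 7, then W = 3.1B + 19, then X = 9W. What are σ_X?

σ_B = |-6|·29.9 = 179.4.
σ_W = |3.1|·179.4 = 556.14.
σ_X = |9|·556.14 = 5005.26.

σ_X = 5005.26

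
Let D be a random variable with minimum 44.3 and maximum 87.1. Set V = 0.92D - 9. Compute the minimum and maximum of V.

a = 0.92 > 0, so min(V) = a·min(D)+b = 0.92·44.3 + (-9) = 31.756 and max(V) = 0.92·87.1 + (-9) = 71.132.

min(V) = 31.756, max(V) = 71.132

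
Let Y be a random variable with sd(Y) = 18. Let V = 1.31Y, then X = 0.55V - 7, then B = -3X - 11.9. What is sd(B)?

sd(V) = |1.31|·18 = 23.58.
sd(X) = |0.55|·23.58 = 12.969.
sd(B) = |-3|·12.969 = 38.907.

sd(B) = 38.907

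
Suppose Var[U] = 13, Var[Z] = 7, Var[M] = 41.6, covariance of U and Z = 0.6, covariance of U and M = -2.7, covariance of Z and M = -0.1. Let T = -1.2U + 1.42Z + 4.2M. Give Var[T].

Var[T] = a²·Var[U] + b²·Var[Z] + c²·Var[M] + 2ab·covariance of U and Z + 2ac·covariance of U and M + 2bc·covariance of Z and M, with a = -1.2, b = 1.42, c = 4.2.
= 18.72 + 14.1148 + 733.824 + (-2.0448) + 27.216 + (-1.1928)
= 790.6372.

Var[T] = 790.6372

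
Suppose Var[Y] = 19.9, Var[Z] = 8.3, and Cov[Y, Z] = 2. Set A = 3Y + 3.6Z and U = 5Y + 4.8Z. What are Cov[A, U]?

By bilinearity, Cov[A, U] = ac·Var[Y] + bd·Var[Z] + (ad+bc)·Cov[Y, Z], with a=3, b=3.6, c=5, d=4.8.
ac·Var[Y] = 3·5·19.9 = 298.5
bd·Var[Z] = 3.6·4.8·8.3 = 143.424
(ad+bc)·Cov[Y, Z] = (32.4)·2 = 64.8
Cov[A, U] = 298.5 + 143.424 + 64.8 = 506.724.

Cov[A, U] = 506.724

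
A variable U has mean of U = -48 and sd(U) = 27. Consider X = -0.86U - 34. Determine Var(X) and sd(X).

X = -0.86U - 34 is linear with a = -0.86, b = -34.
Var(U) = 27² = 729.
Var(X) = a²·Var(U) = (-0.86)²·729 = 539.1684 (the additive constant -34 does not affect variance).
sd(X) = |a|·sd(U) = |-0.86|·27 = 23.22.

Var(X) = 539.1684, sd(X) = 23.22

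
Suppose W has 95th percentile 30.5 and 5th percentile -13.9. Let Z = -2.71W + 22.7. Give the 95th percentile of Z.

Since a = -2.71 < 0 the transformation is decreasing, reversing order: the 95th percentile of Z corresponds to the 5th percentile of W.
So P_{95}(Z) = a·P_{5}(W) + b = (-2.71)·(-13.9) + 22.7 = 60.369.

95th percentile of Z = 60.369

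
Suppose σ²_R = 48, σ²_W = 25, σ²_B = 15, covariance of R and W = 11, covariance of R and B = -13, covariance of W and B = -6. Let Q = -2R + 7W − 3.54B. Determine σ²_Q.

σ²_Q = a²·σ²_R + b²·σ²_W + c²·σ²_B + 2ab·covariance of R and W + 2ac·covariance of R and B + 2bc·covariance of W and B, with a = -2, b = 7, c = -3.54.
= 192 + 1225 + 187.974 + (-308) + (-184.08) + 297.36
= 1410.254.

σ²_Q = 1410.254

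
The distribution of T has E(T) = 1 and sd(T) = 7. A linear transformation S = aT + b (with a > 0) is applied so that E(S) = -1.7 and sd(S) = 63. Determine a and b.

sd(S) = a·sd(T) (a > 0), so a = 63/7 = 9.
E(S) = a·E(T) + b, so b = -1.7 − 9·1 = -10.7.

a = 9, b = -10.7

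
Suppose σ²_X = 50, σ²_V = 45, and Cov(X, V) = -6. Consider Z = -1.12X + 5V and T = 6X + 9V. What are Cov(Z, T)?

By bilinearity, Cov(Z, T) = ac·σ²_X + bd·σ²_V + (ad+bc)·Cov(X, V), with a=-1.12, b=5, c=6, d=9.
ac·σ²_X = (-1.12)·6·50 = -336
bd·σ²_V = 5·9·45 = 2025
(ad+bc)·Cov(X, V) = (19.92)·(-6) = -119.52
Cov(Z, T) = -336 + 2025 + (-119.52) = 1569.48.

Cov(Z, T) = 1569.48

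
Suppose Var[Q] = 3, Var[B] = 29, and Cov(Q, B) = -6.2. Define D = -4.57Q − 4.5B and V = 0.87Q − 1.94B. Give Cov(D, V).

Cov(D, V) = 210.54734

By bilinearity, Cov(D, V) = ac·Var[Q] + bd·Var[B] + (ad+bc)·Cov(Q, B), with a=-4.57, b=-4.5, c=0.87, d=-1.94.
ac·Var[Q] = (-4.57)·0.87·3 = -11.9277
bd·Var[B] = (-4.5)·(-1.94)·29 = 253.17
(ad+bc)·Cov(Q, B) = (4.9508)·(-6.2) = -30.69496
Cov(D, V) = -11.9277 + 253.17 + (-30.69496) = 210.54734.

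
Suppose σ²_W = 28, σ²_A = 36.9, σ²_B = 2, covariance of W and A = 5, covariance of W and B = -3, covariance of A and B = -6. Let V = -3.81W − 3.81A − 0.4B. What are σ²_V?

σ²_V = a²·σ²_W + b²·σ²_A + c²·σ²_B + 2ab·covariance of W and A + 2ac·covariance of W and B + 2bc·covariance of A and B, with a = -3.81, b = -3.81, c = -0.4.
= 406.4508 + 535.64409 + 0.32 + 145.161 + (-9.144) + (-18.288)
= 1060.14389.

σ²_V = 1060.14389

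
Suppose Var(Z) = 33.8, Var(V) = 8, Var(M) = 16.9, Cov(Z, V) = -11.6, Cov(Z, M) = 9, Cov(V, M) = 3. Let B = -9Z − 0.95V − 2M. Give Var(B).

Var(B) = a²·Var(Z) + b²·Var(V) + c²·Var(M) + 2ab·Cov(Z, V) + 2ac·Cov(Z, M) + 2bc·Cov(V, M), with a = -9, b = -0.95, c = -2.
= 2737.8 + 7.22 + 67.6 + (-198.36) + 324 + 11.4
= 2949.66.

Var(B) = 2949.66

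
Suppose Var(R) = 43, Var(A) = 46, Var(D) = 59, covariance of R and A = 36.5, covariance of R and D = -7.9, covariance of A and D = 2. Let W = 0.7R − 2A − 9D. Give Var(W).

Var(W) = 5053.41

Var(W) = a²·Var(R) + b²·Var(A) + c²·Var(D) + 2ab·covariance of R and A + 2ac·covariance of R and D + 2bc·covariance of A and D, with a = 0.7, b = -2, c = -9.
= 21.07 + 184 + 4779 + (-102.2) + 99.54 + 72
= 5053.41.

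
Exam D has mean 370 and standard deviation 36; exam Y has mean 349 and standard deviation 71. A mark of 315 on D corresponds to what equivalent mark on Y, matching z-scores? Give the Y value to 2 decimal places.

z = (315 − 370)/36 ≈ -1.5278.
Y = 349 + z·71 = 349 + (315 − 370)·71/36 ≈ 240.53.

Y = 240.53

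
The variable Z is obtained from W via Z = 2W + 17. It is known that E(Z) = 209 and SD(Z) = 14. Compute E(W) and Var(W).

E(W) = 96, Var(W) = 49

From Z = 2W + 17: E(Z) = a·E(W) + b, so E(W) = (E(Z) − b)/a = (209 − 17)/2 = 96.
Var(Z) = 14² = 196.
Var(Z) = a²·Var(W), so Var(W) = 196/2² = 49.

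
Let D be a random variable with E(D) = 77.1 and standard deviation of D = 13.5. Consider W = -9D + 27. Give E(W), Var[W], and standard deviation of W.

W = -9D + 27 is linear with a = -9, b = 27.
E(W) = a·E(D) + b = (-9)·77.1 + 27 = -666.9.
Var[D] = 13.5² = 182.25.
Var[W] = a²·Var[D] = (-9)²·182.25 = 14762.25 (the additive constant 27 does not affect variance).
standard deviation of W = |a|·standard deviation of D = |-9|·13.5 = 121.5.

E(W) = -666.9, Var[W] = 14762.25, standard deviation of W = 121.5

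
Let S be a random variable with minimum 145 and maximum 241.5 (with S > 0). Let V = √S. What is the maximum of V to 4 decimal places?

max(V) = 15.5403

√S is increasing on this domain, so max(V) comes from max(S) = 241.5: max(V) = √(241.5) ≈ 15.5403.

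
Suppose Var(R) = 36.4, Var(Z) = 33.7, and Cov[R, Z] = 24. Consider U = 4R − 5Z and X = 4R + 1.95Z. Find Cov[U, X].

By bilinearity, Cov[U, X] = ac·Var(R) + bd·Var(Z) + (ad+bc)·Cov[R, Z], with a=4, b=-5, c=4, d=1.95.
ac·Var(R) = 4·4·36.4 = 582.4
bd·Var(Z) = (-5)·1.95·33.7 = -328.575
(ad+bc)·Cov[R, Z] = (-12.2)·24 = -292.8
Cov[U, X] = 582.4 + (-328.575) + (-292.8) = -38.975.

Cov[U, X] = -38.975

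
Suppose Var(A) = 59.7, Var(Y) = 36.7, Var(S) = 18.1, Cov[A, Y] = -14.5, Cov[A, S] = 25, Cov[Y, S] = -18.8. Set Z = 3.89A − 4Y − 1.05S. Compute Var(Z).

Var(Z) = 1599.63662

Var(Z) = a²·Var(A) + b²·Var(Y) + c²·Var(S) + 2ab·Cov[A, Y] + 2ac·Cov[A, S] + 2bc·Cov[Y, S], with a = 3.89, b = -4, c = -1.05.
= 903.38637 + 587.2 + 19.95525 + 451.24 + (-204.225) + (-157.92)
= 1599.63662.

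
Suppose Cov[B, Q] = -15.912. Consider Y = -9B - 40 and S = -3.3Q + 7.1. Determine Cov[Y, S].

Cov[Y, S] = -472.5864

Cov[Y, S] = a·c·Cov[B, Q] = (-9)·(-3.3)·(-15.912) = -472.5864. Additive constants drop out.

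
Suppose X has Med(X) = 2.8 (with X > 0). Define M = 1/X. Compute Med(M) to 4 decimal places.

Med(M) = 0.3571

1/X is monotone on this domain, so Med(M) = 1/(2.8) ≈ 0.3571.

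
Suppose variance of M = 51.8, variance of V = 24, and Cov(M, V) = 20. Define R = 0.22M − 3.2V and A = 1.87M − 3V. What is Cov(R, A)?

By bilinearity, Cov(R, A) = ac·variance of M + bd·variance of V + (ad+bc)·Cov(M, V), with a=0.22, b=-3.2, c=1.87, d=-3.
ac·variance of M = 0.22·1.87·51.8 = 21.31052
bd·variance of V = (-3.2)·(-3)·24 = 230.4
(ad+bc)·Cov(M, V) = (-6.644)·20 = -132.88
Cov(R, A) = 21.31052 + 230.4 + (-132.88) = 118.83052.

Cov(R, A) = 118.83052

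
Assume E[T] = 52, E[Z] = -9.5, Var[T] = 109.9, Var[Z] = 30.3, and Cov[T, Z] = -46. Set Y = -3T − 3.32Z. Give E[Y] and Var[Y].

E[Y] = (-3)·E[T] + (-3.32)·E[Z] = (-3)·52 + (-3.32)·(-9.5) = -124.46.
Var[Y] = a²·Var[T] + b²·Var[Z] + 2ab·Cov[T, Z] with a = -3, b = -3.32.
= (-3)²·109.9 + (-3.32)²·30.3 + 2·(-3)·(-3.32)·(-46)
= 989.1 + 333.97872 + (-916.32) = 406.75872.

E[Y] = -124.46, Var[Y] = 406.75872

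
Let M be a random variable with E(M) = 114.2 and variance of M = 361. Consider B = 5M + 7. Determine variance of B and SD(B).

variance of B = 9025, SD(B) = 95

B = 5M + 7 is linear with a = 5, b = 7.
variance of B = a²·variance of M = 5²·361 = 9025 (the additive constant 7 does not affect variance).
SD(M) = √361 = 19.
SD(B) = |a|·SD(M) = |5|·19 = 95.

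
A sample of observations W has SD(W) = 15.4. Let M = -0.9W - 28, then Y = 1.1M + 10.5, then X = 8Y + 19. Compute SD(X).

SD(M) = |-0.9|·15.4 = 13.86.
SD(Y) = |1.1|·13.86 = 15.246.
SD(X) = |8|·15.246 = 121.968.

SD(X) = 121.968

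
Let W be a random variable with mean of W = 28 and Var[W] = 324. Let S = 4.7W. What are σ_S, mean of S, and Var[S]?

σ_S = 84.6, mean of S = 131.6, Var[S] = 7157.16

S = 4.7W is linear with a = 4.7, b = 0.
σ_W = √324 = 18.
σ_S = |a|·σ_W = |4.7|·18 = 84.6.
mean of S = a·mean of W + b = 4.7·28 = 131.6.
Var[S] = a²·Var[W] = 4.7²·324 = 7157.16.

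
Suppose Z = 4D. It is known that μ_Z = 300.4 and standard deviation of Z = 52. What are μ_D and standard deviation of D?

μ_D = 75.1, standard deviation of D = 13

From Z = 4D: μ_Z = a·μ_D + b, so μ_D = (μ_Z − b)/a = (300.4 − 0)/4 = 75.1.
standard deviation of Z = |a|·standard deviation of D, so standard deviation of D = 52/|4| = 13.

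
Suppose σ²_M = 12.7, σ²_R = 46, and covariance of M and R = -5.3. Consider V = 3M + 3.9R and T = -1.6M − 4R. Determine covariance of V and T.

covariance of V and T = -681.888

By bilinearity, covariance of V and T = ac·σ²_M + bd·σ²_R + (ad+bc)·covariance of M and R, with a=3, b=3.9, c=-1.6, d=-4.
ac·σ²_M = 3·(-1.6)·12.7 = -60.96
bd·σ²_R = 3.9·(-4)·46 = -717.6
(ad+bc)·covariance of M and R = (-18.24)·(-5.3) = 96.672
covariance of V and T = -60.96 + (-717.6) + 96.672 = -681.888.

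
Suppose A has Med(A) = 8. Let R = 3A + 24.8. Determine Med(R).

Med(R) = 48.8

A linear map preserves order up to sign, so Med(R) = a·Med(A) + b = 3·8 + 24.8 = 48.8.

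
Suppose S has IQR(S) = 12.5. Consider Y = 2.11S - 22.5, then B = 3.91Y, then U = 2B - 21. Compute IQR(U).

IQR(Y) = |2.11|·12.5 = 26.375.
IQR(B) = |3.91|·26.375 = 103.12625.
IQR(U) = |2|·103.12625 = 206.2525.

IQR(U) = 206.2525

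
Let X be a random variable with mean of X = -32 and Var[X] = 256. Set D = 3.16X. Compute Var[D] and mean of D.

Var[D] = 2556.3136, mean of D = -101.12

D = 3.16X is linear with a = 3.16, b = 0.
Var[D] = a²·Var[X] = 3.16²·256 = 2556.3136.
mean of D = a·mean of X + b = 3.16·(-32) = -101.12.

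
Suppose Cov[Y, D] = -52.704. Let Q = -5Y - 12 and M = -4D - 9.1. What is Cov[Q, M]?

Cov[Q, M] = a·c·Cov[Y, D] = (-5)·(-4)·(-52.704) = -1054.08. Additive constants drop out.

Cov[Q, M] = -1054.08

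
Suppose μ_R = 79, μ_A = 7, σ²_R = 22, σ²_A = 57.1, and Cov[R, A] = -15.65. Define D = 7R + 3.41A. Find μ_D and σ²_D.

μ_D = 576.87, σ²_D = 994.83351

μ_D = 7·μ_R + 3.41·μ_A = 7·79 + 3.41·7 = 576.87.
σ²_D = a²·σ²_R + b²·σ²_A + 2ab·Cov[R, A] with a = 7, b = 3.41.
= 7²·22 + 3.41²·57.1 + 2·7·3.41·(-15.65)
= 1078 + 663.96451 + (-747.131) = 994.83351.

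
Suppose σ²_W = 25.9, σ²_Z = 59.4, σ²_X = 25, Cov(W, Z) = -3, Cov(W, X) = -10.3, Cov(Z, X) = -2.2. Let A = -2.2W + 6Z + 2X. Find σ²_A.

σ²_A = a²·σ²_W + b²·σ²_Z + c²·σ²_X + 2ab·Cov(W, Z) + 2ac·Cov(W, X) + 2bc·Cov(Z, X), with a = -2.2, b = 6, c = 2.
= 125.356 + 2138.4 + 100 + 79.2 + 90.64 + (-52.8)
= 2480.796.

σ²_A = 2480.796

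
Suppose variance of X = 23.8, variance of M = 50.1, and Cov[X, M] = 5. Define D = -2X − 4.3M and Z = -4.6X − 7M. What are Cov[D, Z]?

Cov[D, Z] = 1895.87

By bilinearity, Cov[D, Z] = ac·variance of X + bd·variance of M + (ad+bc)·Cov[X, M], with a=-2, b=-4.3, c=-4.6, d=-7.
ac·variance of X = (-2)·(-4.6)·23.8 = 218.96
bd·variance of M = (-4.3)·(-7)·50.1 = 1508.01
(ad+bc)·Cov[X, M] = (33.78)·5 = 168.9
Cov[D, Z] = 218.96 + 1508.01 + 168.9 = 1895.87.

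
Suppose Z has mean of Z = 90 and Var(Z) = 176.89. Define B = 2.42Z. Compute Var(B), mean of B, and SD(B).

Var(B) = 1035.938596, mean of B = 217.8, SD(B) = 32.186

B = 2.42Z is linear with a = 2.42, b = 0.
Var(B) = a²·Var(Z) = 2.42²·176.89 = 1035.938596.
mean of B = a·mean of Z + b = 2.42·90 = 217.8.
SD(Z) = √176.89 = 13.3.
SD(B) = |a|·SD(Z) = |2.42|·13.3 = 32.186.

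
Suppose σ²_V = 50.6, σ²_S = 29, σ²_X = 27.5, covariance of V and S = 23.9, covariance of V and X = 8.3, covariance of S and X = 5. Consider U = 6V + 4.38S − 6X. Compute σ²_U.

σ²_U = a²·σ²_V + b²·σ²_S + c²·σ²_X + 2ab·covariance of V and S + 2ac·covariance of V and X + 2bc·covariance of S and X, with a = 6, b = 4.38, c = -6.
= 1821.6 + 556.3476 + 990 + 1256.184 + (-597.6) + (-262.8)
= 3763.7316.

σ²_U = 3763.7316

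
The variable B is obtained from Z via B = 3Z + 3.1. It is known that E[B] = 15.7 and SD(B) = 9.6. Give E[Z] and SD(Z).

E[Z] = 4.2, SD(Z) = 3.2

From B = 3Z + 3.1: E[B] = a·E[Z] + b, so E[Z] = (E[B] − b)/a = (15.7 − 3.1)/3 = 4.2.
SD(B) = |a|·SD(Z), so SD(Z) = 9.6/|3| = 3.2.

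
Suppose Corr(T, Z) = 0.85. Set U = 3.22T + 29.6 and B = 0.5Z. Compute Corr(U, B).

Linear rescalings preserve correlation up to sign; here the slopes 3.22 and 0.5 have the same sign, so Corr(U, B) = Corr(T, Z) = 0.85.

Corr(U, B) = 0.85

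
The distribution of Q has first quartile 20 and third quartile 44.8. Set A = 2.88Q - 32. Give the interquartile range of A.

IQR(A) = 71.424

IQR of Q = Q3 − Q1 = 44.8 − 20 = 24.8.
Under A = aQ + b, IQR(A) = |a|·IQR(Q) = |2.88|·24.8 = 71.424 (shifts cancel; spread scales by |a|).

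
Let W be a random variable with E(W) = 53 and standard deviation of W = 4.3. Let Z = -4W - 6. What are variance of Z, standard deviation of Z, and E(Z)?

variance of Z = 295.84, standard deviation of Z = 17.2, E(Z) = -218

Z = -4W - 6 is linear with a = -4, b = -6.
variance of W = 4.3² = 18.49.
variance of Z = a²·variance of W = (-4)²·18.49 = 295.84 (the additive constant -6 does not affect variance).
standard deviation of Z = |a|·standard deviation of W = |-4|·4.3 = 17.2.
E(Z) = a·E(W) + b = (-4)·53 + (-6) = -218.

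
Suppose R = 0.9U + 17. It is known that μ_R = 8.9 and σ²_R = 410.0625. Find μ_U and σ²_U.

From R = 0.9U + 17: μ_R = a·μ_U + b, so μ_U = (μ_R − b)/a = (8.9 − 17)/0.9 = -9.
σ²_R = a²·σ²_U, so σ²_U = 410.0625/0.9² = 506.25.

μ_U = -9, σ²_U = 506.25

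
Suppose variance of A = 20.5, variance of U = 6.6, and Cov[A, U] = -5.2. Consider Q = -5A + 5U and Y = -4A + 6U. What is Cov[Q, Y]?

Cov[Q, Y] = 868

By bilinearity, Cov[Q, Y] = ac·variance of A + bd·variance of U + (ad+bc)·Cov[A, U], with a=-5, b=5, c=-4, d=6.
ac·variance of A = (-5)·(-4)·20.5 = 410
bd·variance of U = 5·6·6.6 = 198
(ad+bc)·Cov[A, U] = (-50)·(-5.2) = 260
Cov[Q, Y] = 410 + 198 + 260 = 868.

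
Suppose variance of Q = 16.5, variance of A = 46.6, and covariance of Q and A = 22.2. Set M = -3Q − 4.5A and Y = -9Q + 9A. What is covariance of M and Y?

By bilinearity, covariance of M and Y = ac·variance of Q + bd·variance of A + (ad+bc)·covariance of Q and A, with a=-3, b=-4.5, c=-9, d=9.
ac·variance of Q = (-3)·(-9)·16.5 = 445.5
bd·variance of A = (-4.5)·9·46.6 = -1887.3
(ad+bc)·covariance of Q and A = (13.5)·22.2 = 299.7
covariance of M and Y = 445.5 + (-1887.3) + 299.7 = -1142.1.

covariance of M and Y = -1142.1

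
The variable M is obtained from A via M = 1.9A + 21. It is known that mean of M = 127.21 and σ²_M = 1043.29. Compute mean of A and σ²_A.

mean of A = 55.9, σ²_A = 289

From M = 1.9A + 21: mean of M = a·mean of A + b, so mean of A = (mean of M − b)/a = (127.21 − 21)/1.9 = 55.9.
σ²_M = a²·σ²_A, so σ²_A = 1043.29/1.9² = 289.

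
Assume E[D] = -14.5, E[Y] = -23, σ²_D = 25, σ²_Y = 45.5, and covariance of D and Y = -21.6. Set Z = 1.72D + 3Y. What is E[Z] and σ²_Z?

E[Z] = 1.72·E[D] + 3·E[Y] = 1.72·(-14.5) + 3·(-23) = -93.94.
σ²_Z = a²·σ²_D + b²·σ²_Y + 2ab·covariance of D and Y with a = 1.72, b = 3.
= 1.72²·25 + 3²·45.5 + 2·1.72·3·(-21.6)
= 73.96 + 409.5 + (-222.912) = 260.548.

E[Z] = -93.94, σ²_Z = 260.548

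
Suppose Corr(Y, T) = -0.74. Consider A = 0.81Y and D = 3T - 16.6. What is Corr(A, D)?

Corr(A, D) = -0.74

Linear rescalings preserve correlation up to sign; here the slopes 0.81 and 3 have the same sign, so Corr(A, D) = Corr(Y, T) = -0.74.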